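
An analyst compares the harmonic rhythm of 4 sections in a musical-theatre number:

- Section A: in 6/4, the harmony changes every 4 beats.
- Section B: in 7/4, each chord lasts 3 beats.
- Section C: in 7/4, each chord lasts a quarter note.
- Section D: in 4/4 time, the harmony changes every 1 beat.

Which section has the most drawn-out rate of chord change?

A: 6/4 = 1.5 chords/bar.
B: 7/3 = 7/3 chords/bar.
C: 7/1 = 7 chords/bar.
D: 4/1 = 4 chords/bar.
Slowest is A at 1.5 chords/bar.

Section A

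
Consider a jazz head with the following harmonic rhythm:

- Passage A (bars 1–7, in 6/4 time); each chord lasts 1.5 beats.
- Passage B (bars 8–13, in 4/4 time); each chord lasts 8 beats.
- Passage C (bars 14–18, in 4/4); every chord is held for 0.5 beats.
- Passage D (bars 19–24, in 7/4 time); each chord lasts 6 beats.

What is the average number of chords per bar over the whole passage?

A: 7 × 6 = 42 beats ÷ 1.5 = 28 chords.
B: 6 × 4 = 24 beats ÷ 8 = 3 chords.
C: 5 × 4 = 20 beats ÷ 0.5 = 40 chords.
D: 6 × 7 = 42 beats ÷ 6 = 7 chords.
Overall: 78 chords over 24 bars → 78/24 = 3.25 chords per bar.

3.25 chords per bar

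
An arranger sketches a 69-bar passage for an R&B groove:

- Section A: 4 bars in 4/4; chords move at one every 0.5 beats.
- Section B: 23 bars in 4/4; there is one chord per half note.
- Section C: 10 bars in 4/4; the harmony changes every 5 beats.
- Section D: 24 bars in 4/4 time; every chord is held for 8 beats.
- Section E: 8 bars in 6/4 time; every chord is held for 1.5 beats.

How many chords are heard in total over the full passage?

A has 16 beats and chords last 0.5 each, so 32 chords.
B has 92 beats and chords last 2 each, so 46 chords.
C has 40 beats and chords last 5 each, so 8 chords.
D has 96 beats and chords last 8 each, so 12 chords.
E has 48 beats and chords last 1.5 each, so 32 chords.
Total: 32 + 46 + 8 + 12 + 32 = 130.

130 chords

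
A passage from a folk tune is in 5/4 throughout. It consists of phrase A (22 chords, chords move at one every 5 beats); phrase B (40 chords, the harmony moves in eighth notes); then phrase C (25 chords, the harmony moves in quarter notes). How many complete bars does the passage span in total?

A: 22 × 5 = 110 beats = 22 bars.
B: 40 × 0.5 = 20 beats = 4 bars.
C: 25 × 1 = 25 beats = 5 bars.
Total: 22 + 4 + 5 = 31 bars.

31 bars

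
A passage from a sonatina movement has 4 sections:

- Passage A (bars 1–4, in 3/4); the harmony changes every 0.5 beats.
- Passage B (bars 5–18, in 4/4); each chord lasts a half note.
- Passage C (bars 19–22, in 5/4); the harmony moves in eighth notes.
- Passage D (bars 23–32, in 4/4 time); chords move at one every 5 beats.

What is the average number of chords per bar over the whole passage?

3.125 chords per bar

A: 4 × 3 = 12 beats ÷ 0.5 = 24 chords.
B: 14 × 4 = 56 beats ÷ 2 = 28 chords.
C: 4 × 5 = 20 beats ÷ 0.5 = 40 chords.
D: 10 × 4 = 40 beats ÷ 5 = 8 chords.
Overall: 100 chords over 32 bars → 100/32 = 3.125 chords per bar.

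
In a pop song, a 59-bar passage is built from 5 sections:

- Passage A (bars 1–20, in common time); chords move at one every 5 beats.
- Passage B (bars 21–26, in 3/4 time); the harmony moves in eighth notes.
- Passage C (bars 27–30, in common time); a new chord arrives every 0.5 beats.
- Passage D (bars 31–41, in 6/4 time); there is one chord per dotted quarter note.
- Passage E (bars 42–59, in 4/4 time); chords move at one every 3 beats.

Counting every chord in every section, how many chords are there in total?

A: 20 bars × 4 beats = 80 beats; 5 beats/chord → 16 chords.
B: 6 bars × 3 beats = 18 beats; 0.5 beats/chord → 36 chords.
C: 4 bars × 4 beats = 16 beats; 0.5 beats/chord → 32 chords.
D: 11 bars × 6 beats = 66 beats; 1.5 beats/chord → 44 chords.
E: 18 bars × 4 beats = 72 beats; 3 beats/chord → 24 chords.
Total: 16 + 36 + 32 + 44 + 24 = 152.

152 chords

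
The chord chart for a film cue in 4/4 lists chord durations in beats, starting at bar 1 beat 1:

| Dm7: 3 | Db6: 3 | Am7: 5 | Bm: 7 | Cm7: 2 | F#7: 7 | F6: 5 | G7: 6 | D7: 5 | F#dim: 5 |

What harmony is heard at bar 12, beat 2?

Beat 2 of bar 12 is beat (12−1)×4 + 2 = 46 overall.
Running totals: Dm7 ends at 3, Db6 ends at 6, Am7 ends at 11, Bm ends at 18, Cm7 ends at 20, F#7 ends at 27, F6 ends at 32, G7 ends at 38, D7 ends at 43, F#dim ends at 48.
Beat 46 falls within F#dim.

F#dim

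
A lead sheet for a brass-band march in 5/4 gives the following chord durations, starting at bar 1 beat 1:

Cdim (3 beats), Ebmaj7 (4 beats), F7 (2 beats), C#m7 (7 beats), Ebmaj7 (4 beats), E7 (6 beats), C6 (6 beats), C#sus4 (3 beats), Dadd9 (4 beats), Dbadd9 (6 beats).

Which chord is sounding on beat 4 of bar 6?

C6

Beat 4 of bar 6 is beat (6−1)×5 + 4 = 29 overall.
Running totals: Cdim ends at 3, Ebmaj7 ends at 7, F7 ends at 9, C#m7 ends at 16, Ebmaj7 ends at 20, E7 ends at 26, C6 ends at 32.
Beat 29 falls within C6.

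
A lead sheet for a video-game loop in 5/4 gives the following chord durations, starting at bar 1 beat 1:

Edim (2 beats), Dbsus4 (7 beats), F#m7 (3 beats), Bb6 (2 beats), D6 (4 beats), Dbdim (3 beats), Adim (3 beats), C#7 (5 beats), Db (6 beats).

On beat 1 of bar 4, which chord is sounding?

Beat 1 of bar 4 is beat (4−1)×5 + 1 = 16 overall.
Running totals: Edim ends at 2, Dbsus4 ends at 9, F#m7 ends at 12, Bb6 ends at 14, D6 ends at 18.
Beat 16 falls within D6.

D6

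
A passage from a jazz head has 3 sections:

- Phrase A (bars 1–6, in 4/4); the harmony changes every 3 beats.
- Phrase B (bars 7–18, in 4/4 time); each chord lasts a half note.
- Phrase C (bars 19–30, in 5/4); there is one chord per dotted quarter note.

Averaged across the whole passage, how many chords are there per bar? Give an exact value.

2.4 chords per bar

A: 6 bars of 4 beats is 24 beats; at 3 beats each that's 8 chords.
B: 12 bars of 4 beats is 48 beats; at 2 beats each that's 24 chords.
C: 12 bars of 5 beats is 60 beats; at 1.5 beats each that's 40 chords.
Overall: 72 chords over 30 bars → 72/30 = 2.4 chords per bar.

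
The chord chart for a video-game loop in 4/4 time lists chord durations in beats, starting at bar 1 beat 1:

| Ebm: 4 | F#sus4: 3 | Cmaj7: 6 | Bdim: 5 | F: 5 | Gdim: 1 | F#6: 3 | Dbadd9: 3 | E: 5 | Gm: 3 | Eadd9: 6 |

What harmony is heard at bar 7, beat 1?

F#6

Beat 1 of bar 7 is beat (7−1)×4 + 1 = 25 overall.
Running totals: Ebm ends at 4, F#sus4 ends at 7, Cmaj7 ends at 13, Bdim ends at 18, F ends at 23, Gdim ends at 24, F#6 ends at 27.
Beat 25 falls within F#6.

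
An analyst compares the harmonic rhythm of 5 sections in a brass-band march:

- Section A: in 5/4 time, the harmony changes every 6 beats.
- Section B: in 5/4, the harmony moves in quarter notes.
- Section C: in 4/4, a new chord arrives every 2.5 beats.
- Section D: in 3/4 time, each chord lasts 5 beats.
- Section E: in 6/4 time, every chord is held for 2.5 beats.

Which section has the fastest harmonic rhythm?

Section B

A: 5/6 = 5/6 chords/bar.
B: 5/1 = 5 chords/bar.
C: 4/2.5 = 1.6 chords/bar.
D: 3/5 = 0.6 chords/bar.
E: 6/2.5 = 2.4 chords/bar.
Fastest is B at 5 chords/bar.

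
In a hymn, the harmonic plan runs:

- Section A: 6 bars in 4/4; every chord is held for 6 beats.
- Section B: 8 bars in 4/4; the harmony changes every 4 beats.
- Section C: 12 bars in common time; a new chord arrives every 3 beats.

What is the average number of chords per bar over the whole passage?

A: 6 bars of 4 beats is 24 beats; at 6 beats each that's 4 chords.
B: 8 bars of 4 beats is 32 beats; at 4 beats each that's 8 chords.
C: 12 bars of 4 beats is 48 beats; at 3 beats each that's 16 chords.
Overall: 28 chords over 26 bars → 28/26 = 14/13 chords per bar.

14/13 chords per bar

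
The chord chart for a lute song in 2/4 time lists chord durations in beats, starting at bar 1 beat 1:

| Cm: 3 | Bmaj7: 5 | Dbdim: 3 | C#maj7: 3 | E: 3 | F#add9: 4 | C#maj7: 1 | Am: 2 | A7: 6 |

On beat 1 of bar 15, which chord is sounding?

Beat 1 of bar 15 is beat (15−1)×2 + 1 = 29 overall.
Running totals: Cm ends at 3, Bmaj7 ends at 8, Dbdim ends at 11, C#maj7 ends at 14, E ends at 17, F#add9 ends at 21, C#maj7 ends at 22, Am ends at 24, A7 ends at 30.
Beat 29 falls within A7.

A7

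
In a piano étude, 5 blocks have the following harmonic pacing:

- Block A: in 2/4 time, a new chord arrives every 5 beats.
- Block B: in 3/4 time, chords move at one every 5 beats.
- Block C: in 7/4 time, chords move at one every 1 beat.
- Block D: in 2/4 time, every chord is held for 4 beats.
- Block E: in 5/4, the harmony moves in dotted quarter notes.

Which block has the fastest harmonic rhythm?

A: each chord is 5 beats in 2/4, so 0.4 per bar.
B: each chord is 5 beats in 3/4, so 0.6 per bar.
C: each chord is 1 beat in 7/4, so 7 per bar.
D: each chord is 4 beats in 2/4, so 0.5 per bar.
E: each chord is 1.5 beats in 5/4, so 10/3 per bar.
Fastest is C at 7 chords/bar.

Block C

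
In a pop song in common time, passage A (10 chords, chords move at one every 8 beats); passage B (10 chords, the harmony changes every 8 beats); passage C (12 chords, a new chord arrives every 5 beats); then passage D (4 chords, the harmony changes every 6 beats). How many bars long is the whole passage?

A: 10 × 8 = 80 beats = 20 bars.
B: 10 × 8 = 80 beats = 20 bars.
C: 12 × 5 = 60 beats = 15 bars.
D: 4 × 6 = 24 beats = 6 bars.
Total: 20 + 20 + 15 + 6 = 61 bars.

61 bars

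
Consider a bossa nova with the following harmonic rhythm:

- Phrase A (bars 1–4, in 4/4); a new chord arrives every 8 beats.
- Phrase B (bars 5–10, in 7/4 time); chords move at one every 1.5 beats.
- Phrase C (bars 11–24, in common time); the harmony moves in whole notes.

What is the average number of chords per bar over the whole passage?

11/6 chords per bar

A: 4 × 4 = 16 beats ÷ 8 = 2 chords.
B: 6 × 7 = 42 beats ÷ 1.5 = 28 chords.
C: 14 × 4 = 56 beats ÷ 4 = 14 chords.
Overall: 44 chords over 24 bars → 44/24 = 11/6 chords per bar.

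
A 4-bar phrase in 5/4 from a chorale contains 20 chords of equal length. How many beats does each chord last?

4 bars × 5 beats/bar = 20 beats total.
20 beats ÷ 20 chords = 1 beats per chord.
(That is a quarter note.)

1 beat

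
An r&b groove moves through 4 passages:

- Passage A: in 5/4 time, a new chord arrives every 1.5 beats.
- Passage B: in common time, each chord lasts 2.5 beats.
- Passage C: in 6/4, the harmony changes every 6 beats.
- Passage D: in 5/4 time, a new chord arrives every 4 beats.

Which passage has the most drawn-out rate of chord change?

A: each chord is 1.5 beats in 5/4, so 10/3 per bar.
B: each chord is 2.5 beats in 4/4, so 1.6 per bar.
C: each chord is 6 beats in 6/4, so 1 per bar.
D: each chord is 4 beats in 5/4, so 1.25 per bar.
Slowest is C at 1 chords/bar.

Passage C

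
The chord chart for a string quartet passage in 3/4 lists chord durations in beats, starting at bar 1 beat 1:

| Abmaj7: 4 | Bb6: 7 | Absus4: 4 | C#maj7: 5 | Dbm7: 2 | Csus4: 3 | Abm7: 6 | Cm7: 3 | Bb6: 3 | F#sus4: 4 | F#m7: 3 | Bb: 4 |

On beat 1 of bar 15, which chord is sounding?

Beat 1 of bar 15 is beat (15−1)×3 + 1 = 43 overall.
Running totals: Abmaj7 ends at 4, Bb6 ends at 11, Absus4 ends at 15, C#maj7 ends at 20, Dbm7 ends at 22, Csus4 ends at 25, Abm7 ends at 31, Cm7 ends at 34, Bb6 ends at 37, F#sus4 ends at 41, F#m7 ends at 44.
Beat 43 falls within F#m7.

F#m7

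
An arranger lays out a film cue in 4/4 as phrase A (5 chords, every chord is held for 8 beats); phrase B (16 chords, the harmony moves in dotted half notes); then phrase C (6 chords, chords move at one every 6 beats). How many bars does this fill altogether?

31 bars

A: 5 × 8 = 40 beats = 10 bars.
B: 16 × 3 = 48 beats = 12 bars.
C: 6 × 6 = 36 beats = 9 bars.
Total: 10 + 12 + 9 = 31 bars.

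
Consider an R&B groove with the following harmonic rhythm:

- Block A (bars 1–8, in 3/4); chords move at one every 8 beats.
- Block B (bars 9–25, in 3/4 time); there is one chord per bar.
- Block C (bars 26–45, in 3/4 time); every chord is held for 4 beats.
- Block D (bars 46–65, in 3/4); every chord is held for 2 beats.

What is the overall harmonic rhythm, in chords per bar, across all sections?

1 chords per bar

A: 8 × 3 = 24 beats ÷ 8 = 3 chords.
B: 17 × 3 = 51 beats ÷ 3 = 17 chords.
C: 20 × 3 = 60 beats ÷ 4 = 15 chords.
D: 20 × 3 = 60 beats ÷ 2 = 30 chords.
Overall: 65 chords over 65 bars → 65/65 = 1 chords per bar.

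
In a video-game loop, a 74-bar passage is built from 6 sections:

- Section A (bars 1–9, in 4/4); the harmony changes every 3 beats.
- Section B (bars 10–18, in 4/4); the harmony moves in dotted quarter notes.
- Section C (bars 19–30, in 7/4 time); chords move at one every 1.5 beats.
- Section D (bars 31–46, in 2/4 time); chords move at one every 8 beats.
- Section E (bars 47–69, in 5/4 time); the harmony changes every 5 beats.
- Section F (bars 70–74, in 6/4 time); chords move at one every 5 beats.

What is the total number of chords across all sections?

A has 36 beats and chords last 3 each, so 12 chords.
B has 36 beats and chords last 1.5 each, so 24 chords.
C has 84 beats and chords last 1.5 each, so 56 chords.
D has 32 beats and chords last 8 each, so 4 chords.
E has 115 beats and chords last 5 each, so 23 chords.
F has 30 beats and chords last 5 each, so 6 chords.
Total: 12 + 24 + 56 + 4 + 23 + 6 = 125.

125 chords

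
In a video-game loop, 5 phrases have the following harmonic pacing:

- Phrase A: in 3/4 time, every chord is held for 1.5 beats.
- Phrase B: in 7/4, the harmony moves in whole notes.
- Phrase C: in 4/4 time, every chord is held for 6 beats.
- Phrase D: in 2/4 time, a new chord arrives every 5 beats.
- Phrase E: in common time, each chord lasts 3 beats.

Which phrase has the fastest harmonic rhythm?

Phrase A

A: 3 beats/bar ÷ 1.5 beats/chord = 2 chords/bar.
B: 7 beats/bar ÷ 4 beats/chord = 1.75 chords/bar.
C: 4 beats/bar ÷ 6 beats/chord = 2/3 chords/bar.
D: 2 beats/bar ÷ 5 beats/chord = 0.4 chords/bar.
E: 4 beats/bar ÷ 3 beats/chord = 4/3 chords/bar.
Fastest is A at 2 chords/bar.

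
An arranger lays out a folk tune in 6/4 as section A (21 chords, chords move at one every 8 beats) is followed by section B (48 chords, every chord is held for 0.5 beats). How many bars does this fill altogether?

32 bars

A: 21 × 8 = 168 beats = 28 bars.
B: 48 × 0.5 = 24 beats = 4 bars.
Total: 28 + 4 = 32 bars.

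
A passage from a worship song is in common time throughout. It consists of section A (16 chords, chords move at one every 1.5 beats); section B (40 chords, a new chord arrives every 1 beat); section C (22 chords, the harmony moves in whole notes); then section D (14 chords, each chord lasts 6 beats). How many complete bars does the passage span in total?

A: 16 × 1.5 = 24 beats = 6 bars.
B: 40 × 1 = 40 beats = 10 bars.
C: 22 × 4 = 88 beats = 22 bars.
D: 14 × 6 = 84 beats = 21 bars.
Total: 6 + 10 + 22 + 21 = 59 bars.

59 bars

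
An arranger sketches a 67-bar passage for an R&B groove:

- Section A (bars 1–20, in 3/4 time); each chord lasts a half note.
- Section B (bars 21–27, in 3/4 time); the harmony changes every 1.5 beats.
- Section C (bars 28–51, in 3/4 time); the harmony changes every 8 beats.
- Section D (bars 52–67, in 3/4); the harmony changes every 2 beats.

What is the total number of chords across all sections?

77 chords

A: 20 bars × 3 beats = 60 beats; 2 beats/chord → 30 chords.
B: 7 bars × 3 beats = 21 beats; 1.5 beats/chord → 14 chords.
C: 24 bars × 3 beats = 72 beats; 8 beats/chord → 9 chords.
D: 16 bars × 3 beats = 48 beats; 2 beats/chord → 24 chords.
Total: 30 + 14 + 9 + 24 = 77.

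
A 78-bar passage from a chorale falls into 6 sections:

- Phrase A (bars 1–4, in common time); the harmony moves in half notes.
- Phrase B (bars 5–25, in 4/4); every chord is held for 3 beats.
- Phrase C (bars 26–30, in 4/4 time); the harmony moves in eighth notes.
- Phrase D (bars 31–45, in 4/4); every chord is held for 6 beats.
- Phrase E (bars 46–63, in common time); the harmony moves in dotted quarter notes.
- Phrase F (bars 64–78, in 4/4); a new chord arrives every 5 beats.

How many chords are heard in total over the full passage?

A: 4·4 = 16 beats, 16/2 = 8 chords.
B: 21·4 = 84 beats, 84/3 = 28 chords.
C: 5·4 = 20 beats, 20/0.5 = 40 chords.
D: 15·4 = 60 beats, 60/6 = 10 chords.
E: 18·4 = 72 beats, 72/1.5 = 48 chords.
F: 15·4 = 60 beats, 60/5 = 12 chords.
Total: 8 + 28 + 40 + 10 + 48 + 12 = 146.

146 chords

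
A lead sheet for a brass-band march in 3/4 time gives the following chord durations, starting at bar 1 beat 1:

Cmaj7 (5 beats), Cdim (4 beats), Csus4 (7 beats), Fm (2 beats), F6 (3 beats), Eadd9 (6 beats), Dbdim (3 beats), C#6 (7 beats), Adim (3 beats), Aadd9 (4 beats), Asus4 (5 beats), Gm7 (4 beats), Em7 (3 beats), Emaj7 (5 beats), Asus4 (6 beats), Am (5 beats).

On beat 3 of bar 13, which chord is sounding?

Beat 3 of bar 13 is beat (13−1)×3 + 3 = 39 overall.
Running totals: Cmaj7 ends at 5, Cdim ends at 9, Csus4 ends at 16, Fm ends at 18, F6 ends at 21, Eadd9 ends at 27, Dbdim ends at 30, C#6 ends at 37, Adim ends at 40.
Beat 39 falls within Adim.

Adim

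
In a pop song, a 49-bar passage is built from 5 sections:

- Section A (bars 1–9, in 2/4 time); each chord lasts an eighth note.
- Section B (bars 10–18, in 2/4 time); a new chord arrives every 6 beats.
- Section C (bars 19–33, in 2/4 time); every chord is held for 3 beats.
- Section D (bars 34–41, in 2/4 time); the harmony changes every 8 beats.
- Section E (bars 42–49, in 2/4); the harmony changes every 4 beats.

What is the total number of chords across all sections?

A: 9 bars × 2 beats = 18 beats; 0.5 beats/chord → 36 chords.
B: 9 bars × 2 beats = 18 beats; 6 beats/chord → 3 chords.
C: 15 bars × 2 beats = 30 beats; 3 beats/chord → 10 chords.
D: 8 bars × 2 beats = 16 beats; 8 beats/chord → 2 chords.
E: 8 bars × 2 beats = 16 beats; 4 beats/chord → 4 chords.
Total: 36 + 3 + 10 + 2 + 4 = 55.

55 chords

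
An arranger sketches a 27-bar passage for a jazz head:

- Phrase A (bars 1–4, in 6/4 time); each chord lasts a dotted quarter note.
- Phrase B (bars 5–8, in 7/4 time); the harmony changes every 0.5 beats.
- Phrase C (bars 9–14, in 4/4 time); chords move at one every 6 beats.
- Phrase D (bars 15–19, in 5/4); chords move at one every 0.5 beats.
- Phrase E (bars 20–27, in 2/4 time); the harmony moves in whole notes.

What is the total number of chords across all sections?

130 chords

A has 24 beats and chords last 1.5 each, so 16 chords.
B has 28 beats and chords last 0.5 each, so 56 chords.
C has 24 beats and chords last 6 each, so 4 chords.
D has 25 beats and chords last 0.5 each, so 50 chords.
E has 16 beats and chords last 4 each, so 4 chords.
Total: 16 + 56 + 4 + 50 + 4 = 130.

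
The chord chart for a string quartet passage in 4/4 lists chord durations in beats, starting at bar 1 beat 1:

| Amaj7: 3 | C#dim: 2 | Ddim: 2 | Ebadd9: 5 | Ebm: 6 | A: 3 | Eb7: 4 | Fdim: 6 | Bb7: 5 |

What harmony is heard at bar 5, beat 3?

Beat 3 of bar 5 is beat (5−1)×4 + 3 = 19 overall.
Running totals: Amaj7 ends at 3, C#dim ends at 5, Ddim ends at 7, Ebadd9 ends at 12, Ebm ends at 18, A ends at 21.
Beat 19 falls within A.

A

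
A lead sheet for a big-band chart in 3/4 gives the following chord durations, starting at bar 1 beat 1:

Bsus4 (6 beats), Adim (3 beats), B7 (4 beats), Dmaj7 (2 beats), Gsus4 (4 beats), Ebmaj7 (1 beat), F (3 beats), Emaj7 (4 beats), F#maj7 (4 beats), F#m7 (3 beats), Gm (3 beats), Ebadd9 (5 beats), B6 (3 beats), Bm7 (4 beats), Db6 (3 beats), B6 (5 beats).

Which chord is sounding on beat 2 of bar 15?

Beat 2 of bar 15 is beat (15−1)×3 + 2 = 44 overall.
Running totals: Bsus4 ends at 6, Adim ends at 9, B7 ends at 13, Dmaj7 ends at 15, Gsus4 ends at 19, Ebmaj7 ends at 20, F ends at 23, Emaj7 ends at 27, F#maj7 ends at 31, F#m7 ends at 34, Gm ends at 37, Ebadd9 ends at 42, B6 ends at 45.
Beat 44 falls within B6.

B6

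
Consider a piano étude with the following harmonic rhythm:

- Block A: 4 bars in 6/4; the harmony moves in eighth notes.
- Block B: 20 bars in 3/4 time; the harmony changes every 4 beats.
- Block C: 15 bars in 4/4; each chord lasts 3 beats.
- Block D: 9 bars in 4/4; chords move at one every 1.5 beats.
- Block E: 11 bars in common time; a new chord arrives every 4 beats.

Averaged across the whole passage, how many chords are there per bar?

A: 4 × 6 = 24 beats ÷ 0.5 = 48 chords.
B: 20 × 3 = 60 beats ÷ 4 = 15 chords.
C: 15 × 4 = 60 beats ÷ 3 = 20 chords.
D: 9 × 4 = 36 beats ÷ 1.5 = 24 chords.
E: 11 × 4 = 44 beats ÷ 4 = 11 chords.
Overall: 118 chords over 59 bars → 118/59 = 2 chords per bar.

2 chords per bar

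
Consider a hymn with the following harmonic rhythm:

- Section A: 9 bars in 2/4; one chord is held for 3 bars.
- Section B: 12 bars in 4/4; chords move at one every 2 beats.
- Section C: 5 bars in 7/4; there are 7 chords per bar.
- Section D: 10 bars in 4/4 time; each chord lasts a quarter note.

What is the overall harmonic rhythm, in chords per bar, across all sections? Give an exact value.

A: 9 × 2 = 18 beats ÷ 6 = 3 chords.
B: 12 × 4 = 48 beats ÷ 2 = 24 chords.
C: 5 × 7 = 35 beats ÷ 1 = 35 chords.
D: 10 × 4 = 40 beats ÷ 1 = 40 chords.
Overall: 102 chords over 36 bars → 102/36 = 17/6 chords per bar.

17/6 chords per bar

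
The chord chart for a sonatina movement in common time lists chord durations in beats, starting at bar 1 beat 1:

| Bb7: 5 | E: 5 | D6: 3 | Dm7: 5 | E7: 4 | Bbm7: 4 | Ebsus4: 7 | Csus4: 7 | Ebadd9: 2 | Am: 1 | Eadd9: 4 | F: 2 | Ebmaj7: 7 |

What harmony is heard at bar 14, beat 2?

Beat 2 of bar 14 is beat (14−1)×4 + 2 = 54 overall.
Running totals: Bb7 ends at 5, E ends at 10, D6 ends at 13, Dm7 ends at 18, E7 ends at 22, Bbm7 ends at 26, Ebsus4 ends at 33, Csus4 ends at 40, Ebadd9 ends at 42, Am ends at 43, Eadd9 ends at 47, F ends at 49, Ebmaj7 ends at 56.
Beat 54 falls within Ebmaj7.

Ebmaj7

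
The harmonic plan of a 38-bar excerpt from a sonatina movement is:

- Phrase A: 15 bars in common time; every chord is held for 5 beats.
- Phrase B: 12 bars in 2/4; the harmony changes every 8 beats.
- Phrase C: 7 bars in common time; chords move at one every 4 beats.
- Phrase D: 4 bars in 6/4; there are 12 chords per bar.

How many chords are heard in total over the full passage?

70 chords

A: 15·4 = 60 beats, 60/5 = 12 chords.
B: 12·2 = 24 beats, 24/8 = 3 chords.
C: 7·4 = 28 beats, 28/4 = 7 chords.
D: 4·6 = 24 beats, 24/0.5 = 48 chords.
Total: 12 + 3 + 7 + 48 = 70.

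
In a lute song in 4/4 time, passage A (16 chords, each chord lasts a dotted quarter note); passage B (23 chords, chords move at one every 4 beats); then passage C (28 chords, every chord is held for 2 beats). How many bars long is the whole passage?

43 bars

A: 16 × 1.5 = 24 beats = 6 bars.
B: 23 × 4 = 92 beats = 23 bars.
C: 28 × 2 = 56 beats = 14 bars.
Total: 6 + 23 + 14 = 43 bars.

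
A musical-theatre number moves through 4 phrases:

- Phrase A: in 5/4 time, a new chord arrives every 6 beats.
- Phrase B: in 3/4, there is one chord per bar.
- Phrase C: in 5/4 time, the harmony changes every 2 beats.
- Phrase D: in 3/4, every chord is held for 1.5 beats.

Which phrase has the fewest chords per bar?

Phrase A

A: 5/6 = 5/6 chords/bar.
B: 3/3 = 1 chord/bar.
C: 5/2 = 2.5 chords/bar.
D: 3/1.5 = 2 chords/bar.
Slowest is A at 5/6 chords/bar.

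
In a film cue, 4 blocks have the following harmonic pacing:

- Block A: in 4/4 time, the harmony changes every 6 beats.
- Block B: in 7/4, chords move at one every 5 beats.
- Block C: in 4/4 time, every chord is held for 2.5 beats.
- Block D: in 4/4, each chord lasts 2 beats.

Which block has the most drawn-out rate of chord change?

Block A

A: 4/6 = 2/3 chords/bar.
B: 7/5 = 1.4 chords/bar.
C: 4/2.5 = 1.6 chords/bar.
D: 4/2 = 2 chords/bar.
Slowest is A at 2/3 chords/bar.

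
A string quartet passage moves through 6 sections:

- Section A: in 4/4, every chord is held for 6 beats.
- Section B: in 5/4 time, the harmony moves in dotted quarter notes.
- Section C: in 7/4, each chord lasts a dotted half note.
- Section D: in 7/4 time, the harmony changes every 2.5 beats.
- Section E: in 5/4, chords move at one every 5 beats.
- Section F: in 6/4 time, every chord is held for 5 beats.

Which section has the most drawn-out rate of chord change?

Section A

A: 4 beats/bar ÷ 6 beats/chord = 2/3 chords/bar.
B: 5 beats/bar ÷ 1.5 beats/chord = 10/3 chords/bar.
C: 7 beats/bar ÷ 3 beats/chord = 7/3 chords/bar.
D: 7 beats/bar ÷ 2.5 beats/chord = 2.8 chords/bar.
E: 5 beats/bar ÷ 5 beats/chord = 1 chord/bar.
F: 6 beats/bar ÷ 5 beats/chord = 1.2 chords/bar.
Slowest is A at 2/3 chords/bar.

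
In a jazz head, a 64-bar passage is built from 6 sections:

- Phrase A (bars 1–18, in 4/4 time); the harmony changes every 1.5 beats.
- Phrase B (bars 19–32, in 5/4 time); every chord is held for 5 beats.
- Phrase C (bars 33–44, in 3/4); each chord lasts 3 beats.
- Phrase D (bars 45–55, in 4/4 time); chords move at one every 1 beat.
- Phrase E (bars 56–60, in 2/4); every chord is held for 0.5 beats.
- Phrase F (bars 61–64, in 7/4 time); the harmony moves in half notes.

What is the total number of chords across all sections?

A: 18 bars × 4 beats = 72 beats; 1.5 beats/chord → 48 chords.
B: 14 bars × 5 beats = 70 beats; 5 beats/chord → 14 chords.
C: 12 bars × 3 beats = 36 beats; 3 beats/chord → 12 chords.
D: 11 bars × 4 beats = 44 beats; 1 beat/chord → 44 chords.
E: 5 bars × 2 beats = 10 beats; 0.5 beats/chord → 20 chords.
F: 4 bars × 7 beats = 28 beats; 2 beats/chord → 14 chords.
Total: 48 + 14 + 12 + 44 + 20 + 14 = 152.

152 chords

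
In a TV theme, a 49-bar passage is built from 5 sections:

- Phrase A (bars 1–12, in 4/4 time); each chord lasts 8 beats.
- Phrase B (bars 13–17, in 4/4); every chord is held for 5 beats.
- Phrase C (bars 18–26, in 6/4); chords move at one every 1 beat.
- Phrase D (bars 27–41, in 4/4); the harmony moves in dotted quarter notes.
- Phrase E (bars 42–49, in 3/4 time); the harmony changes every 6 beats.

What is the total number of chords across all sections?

108 chords

A has 48 beats and chords last 8 each, so 6 chords.
B has 20 beats and chords last 5 each, so 4 chords.
C has 54 beats and chords last 1 each, so 54 chords.
D has 60 beats and chords last 1.5 each, so 40 chords.
E has 24 beats and chords last 6 each, so 4 chords.
Total: 6 + 4 + 54 + 40 + 4 = 108.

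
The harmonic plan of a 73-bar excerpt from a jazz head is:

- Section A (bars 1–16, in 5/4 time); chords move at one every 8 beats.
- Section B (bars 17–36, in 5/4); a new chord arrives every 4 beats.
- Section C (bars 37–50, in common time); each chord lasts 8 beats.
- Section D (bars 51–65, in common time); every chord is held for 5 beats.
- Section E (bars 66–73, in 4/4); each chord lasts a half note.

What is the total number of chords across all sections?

A has 80 beats and chords last 8 each, so 10 chords.
B has 100 beats and chords last 4 each, so 25 chords.
C has 56 beats and chords last 8 each, so 7 chords.
D has 60 beats and chords last 5 each, so 12 chords.
E has 32 beats and chords last 2 each, so 16 chords.
Total: 10 + 25 + 7 + 12 + 16 = 70.

70 chords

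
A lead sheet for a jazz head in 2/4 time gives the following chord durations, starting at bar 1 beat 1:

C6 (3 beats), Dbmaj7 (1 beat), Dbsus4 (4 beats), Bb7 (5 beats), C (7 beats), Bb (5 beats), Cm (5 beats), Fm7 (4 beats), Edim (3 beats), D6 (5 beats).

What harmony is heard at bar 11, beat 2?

Beat 2 of bar 11 is beat (11−1)×2 + 2 = 22 overall.
Running totals: C6 ends at 3, Dbmaj7 ends at 4, Dbsus4 ends at 8, Bb7 ends at 13, C ends at 20, Bb ends at 25.
Beat 22 falls within Bb.

Bb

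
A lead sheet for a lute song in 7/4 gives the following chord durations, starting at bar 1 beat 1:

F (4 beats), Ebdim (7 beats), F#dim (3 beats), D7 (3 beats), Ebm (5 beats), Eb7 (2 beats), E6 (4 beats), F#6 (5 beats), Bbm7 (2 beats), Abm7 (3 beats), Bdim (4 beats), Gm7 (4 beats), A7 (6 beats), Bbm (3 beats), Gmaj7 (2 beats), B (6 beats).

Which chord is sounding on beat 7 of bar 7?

A7

Beat 7 of bar 7 is beat (7−1)×7 + 7 = 49 overall.
Running totals: F ends at 4, Ebdim ends at 11, F#dim ends at 14, D7 ends at 17, Ebm ends at 22, Eb7 ends at 24, E6 ends at 28, F#6 ends at 33, Bbm7 ends at 35, Abm7 ends at 38, Bdim ends at 42, Gm7 ends at 46, A7 ends at 52.
Beat 49 falls within A7.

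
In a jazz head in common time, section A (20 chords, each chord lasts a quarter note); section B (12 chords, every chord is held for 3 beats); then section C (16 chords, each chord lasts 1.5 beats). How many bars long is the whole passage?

A: 20 × 1 = 20 beats = 5 bars.
B: 12 × 3 = 36 beats = 9 bars.
C: 16 × 1.5 = 24 beats = 6 bars.
Total: 5 + 9 + 6 = 20 bars.

20 bars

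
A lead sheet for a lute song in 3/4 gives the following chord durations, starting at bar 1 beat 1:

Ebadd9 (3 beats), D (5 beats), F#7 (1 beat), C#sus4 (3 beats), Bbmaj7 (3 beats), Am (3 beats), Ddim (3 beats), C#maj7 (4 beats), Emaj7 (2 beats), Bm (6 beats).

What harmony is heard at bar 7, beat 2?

Ddim

Beat 2 of bar 7 is beat (7−1)×3 + 2 = 20 overall.
Running totals: Ebadd9 ends at 3, D ends at 8, F#7 ends at 9, C#sus4 ends at 12, Bbmaj7 ends at 15, Am ends at 18, Ddim ends at 21.
Beat 20 falls within Ddim.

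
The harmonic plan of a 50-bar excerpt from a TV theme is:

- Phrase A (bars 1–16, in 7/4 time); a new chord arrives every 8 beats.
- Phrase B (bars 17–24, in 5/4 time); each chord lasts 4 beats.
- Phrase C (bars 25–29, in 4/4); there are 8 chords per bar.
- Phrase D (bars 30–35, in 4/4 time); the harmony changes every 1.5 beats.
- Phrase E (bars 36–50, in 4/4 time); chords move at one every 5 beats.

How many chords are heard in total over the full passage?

A: 16·7 = 112 beats, 112/8 = 14 chords.
B: 8·5 = 40 beats, 40/4 = 10 chords.
C: 5·4 = 20 beats, 20/0.5 = 40 chords.
D: 6·4 = 24 beats, 24/1.5 = 16 chords.
E: 15·4 = 60 beats, 60/5 = 12 chords.
Total: 14 + 10 + 40 + 16 + 12 = 92.

92 chords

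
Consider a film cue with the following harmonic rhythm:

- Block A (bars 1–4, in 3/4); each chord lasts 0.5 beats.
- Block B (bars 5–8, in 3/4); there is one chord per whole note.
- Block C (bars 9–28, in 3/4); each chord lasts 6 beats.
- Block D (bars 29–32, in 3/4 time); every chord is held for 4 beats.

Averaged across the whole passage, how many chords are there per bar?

1.25 chords per bar

A: 4 bars of 3 beats is 12 beats; at 0.5 beats each that's 24 chords.
B: 4 bars of 3 beats is 12 beats; at 4 beats each that's 3 chords.
C: 20 bars of 3 beats is 60 beats; at 6 beats each that's 10 chords.
D: 4 bars of 3 beats is 12 beats; at 4 beats each that's 3 chords.
Overall: 40 chords over 32 bars → 40/32 = 1.25 chords per bar.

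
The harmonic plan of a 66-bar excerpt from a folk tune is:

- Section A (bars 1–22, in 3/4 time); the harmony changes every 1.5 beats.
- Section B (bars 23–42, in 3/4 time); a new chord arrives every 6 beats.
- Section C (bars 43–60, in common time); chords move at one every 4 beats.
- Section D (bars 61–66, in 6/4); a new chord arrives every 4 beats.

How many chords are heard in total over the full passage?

81 chords

A has 66 beats and chords last 1.5 each, so 44 chords.
B has 60 beats and chords last 6 each, so 10 chords.
C has 72 beats and chords last 4 each, so 18 chords.
D has 36 beats and chords last 4 each, so 9 chords.
Total: 44 + 10 + 18 + 9 = 81.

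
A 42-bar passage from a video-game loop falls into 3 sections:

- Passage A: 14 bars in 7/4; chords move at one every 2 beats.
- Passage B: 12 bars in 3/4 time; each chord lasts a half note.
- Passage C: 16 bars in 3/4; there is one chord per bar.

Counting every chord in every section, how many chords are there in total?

83 chords

A: 14·7 = 98 beats, 98/2 = 49 chords.
B: 12·3 = 36 beats, 36/2 = 18 chords.
C: 16·3 = 48 beats, 48/3 = 16 chords.
Total: 49 + 18 + 16 = 83.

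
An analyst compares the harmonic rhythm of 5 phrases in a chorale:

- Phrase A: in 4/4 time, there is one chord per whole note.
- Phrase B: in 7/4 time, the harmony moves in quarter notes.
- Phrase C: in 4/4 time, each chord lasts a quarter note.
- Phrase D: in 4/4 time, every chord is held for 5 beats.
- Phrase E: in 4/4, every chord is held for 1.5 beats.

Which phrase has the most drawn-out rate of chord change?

Phrase D

A: 4/4 = 1 chord/bar.
B: 7/1 = 7 chords/bar.
C: 4/1 = 4 chords/bar.
D: 4/5 = 0.8 chords/bar.
E: 4/1.5 = 8/3 chords/bar.
Slowest is D at 0.8 chords/bar.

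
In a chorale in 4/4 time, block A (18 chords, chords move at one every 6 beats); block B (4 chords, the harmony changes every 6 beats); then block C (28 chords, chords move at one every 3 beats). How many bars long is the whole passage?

A: 18 × 6 = 108 beats = 27 bars.
B: 4 × 6 = 24 beats = 6 bars.
C: 28 × 3 = 84 beats = 21 bars.
Total: 27 + 6 + 21 = 54 bars.

54 bars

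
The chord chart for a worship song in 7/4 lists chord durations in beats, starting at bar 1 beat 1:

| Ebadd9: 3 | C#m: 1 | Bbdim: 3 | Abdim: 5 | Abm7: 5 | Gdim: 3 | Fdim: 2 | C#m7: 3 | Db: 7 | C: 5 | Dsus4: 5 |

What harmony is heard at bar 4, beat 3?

Beat 3 of bar 4 is beat (4−1)×7 + 3 = 24 overall.
Running totals: Ebadd9 ends at 3, C#m ends at 4, Bbdim ends at 7, Abdim ends at 12, Abm7 ends at 17, Gdim ends at 20, Fdim ends at 22, C#m7 ends at 25.
Beat 24 falls within C#m7.

C#m7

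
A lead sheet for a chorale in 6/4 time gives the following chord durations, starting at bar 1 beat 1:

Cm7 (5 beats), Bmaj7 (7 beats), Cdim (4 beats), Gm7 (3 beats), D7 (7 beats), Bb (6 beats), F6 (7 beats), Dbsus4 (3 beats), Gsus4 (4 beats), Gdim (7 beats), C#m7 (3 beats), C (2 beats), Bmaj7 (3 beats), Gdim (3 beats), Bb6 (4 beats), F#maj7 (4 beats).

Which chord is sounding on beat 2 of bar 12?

Bb6

Beat 2 of bar 12 is beat (12−1)×6 + 2 = 68 overall.
Running totals: Cm7 ends at 5, Bmaj7 ends at 12, Cdim ends at 16, Gm7 ends at 19, D7 ends at 26, Bb ends at 32, F6 ends at 39, Dbsus4 ends at 42, Gsus4 ends at 46, Gdim ends at 53, C#m7 ends at 56, C ends at 58, Bmaj7 ends at 61, Gdim ends at 64, Bb6 ends at 68.
Beat 68 falls within Bb6.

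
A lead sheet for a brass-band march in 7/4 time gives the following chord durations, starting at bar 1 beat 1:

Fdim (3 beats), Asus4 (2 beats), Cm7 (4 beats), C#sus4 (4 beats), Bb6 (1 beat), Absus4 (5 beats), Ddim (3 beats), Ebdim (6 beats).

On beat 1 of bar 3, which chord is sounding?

Absus4

Beat 1 of bar 3 is beat (3−1)×7 + 1 = 15 overall.
Running totals: Fdim ends at 3, Asus4 ends at 5, Cm7 ends at 9, C#sus4 ends at 13, Bb6 ends at 14, Absus4 ends at 19.
Beat 15 falls within Absus4.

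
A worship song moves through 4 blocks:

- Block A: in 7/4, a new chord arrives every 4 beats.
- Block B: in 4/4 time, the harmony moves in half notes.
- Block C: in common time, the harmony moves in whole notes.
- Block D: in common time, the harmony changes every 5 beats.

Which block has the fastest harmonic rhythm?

Block B

A: 7/4 = 1.75 chords/bar.
B: 4/2 = 2 chords/bar.
C: 4/4 = 1 chord/bar.
D: 4/5 = 0.8 chords/bar.
Fastest is B at 2 chords/bar.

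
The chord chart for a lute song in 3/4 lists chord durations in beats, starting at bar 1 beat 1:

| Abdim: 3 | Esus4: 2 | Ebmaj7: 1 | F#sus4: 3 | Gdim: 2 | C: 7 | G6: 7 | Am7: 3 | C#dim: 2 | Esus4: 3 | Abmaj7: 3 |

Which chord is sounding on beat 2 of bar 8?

G6

Beat 2 of bar 8 is beat (8−1)×3 + 2 = 23 overall.
Running totals: Abdim ends at 3, Esus4 ends at 5, Ebmaj7 ends at 6, F#sus4 ends at 9, Gdim ends at 11, C ends at 18, G6 ends at 25.
Beat 23 falls within G6.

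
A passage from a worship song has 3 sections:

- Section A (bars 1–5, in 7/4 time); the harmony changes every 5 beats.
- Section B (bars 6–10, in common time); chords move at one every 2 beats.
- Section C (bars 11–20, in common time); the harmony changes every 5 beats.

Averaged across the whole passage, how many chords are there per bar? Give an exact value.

1.25 chords per bar

A: 5 bars of 7 beats is 35 beats; at 5 beats each that's 7 chords.
B: 5 bars of 4 beats is 20 beats; at 2 beats each that's 10 chords.
C: 10 bars of 4 beats is 40 beats; at 5 beats each that's 8 chords.
Overall: 25 chords over 20 bars → 25/20 = 1.25 chords per bar.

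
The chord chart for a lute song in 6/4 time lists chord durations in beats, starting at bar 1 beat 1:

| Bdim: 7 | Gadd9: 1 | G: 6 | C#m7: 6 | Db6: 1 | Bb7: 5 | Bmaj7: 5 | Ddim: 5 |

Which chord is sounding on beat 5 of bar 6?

Beat 5 of bar 6 is beat (6−1)×6 + 5 = 35 overall.
Running totals: Bdim ends at 7, Gadd9 ends at 8, G ends at 14, C#m7 ends at 20, Db6 ends at 21, Bb7 ends at 26, Bmaj7 ends at 31, Ddim ends at 36.
Beat 35 falls within Ddim.

Ddim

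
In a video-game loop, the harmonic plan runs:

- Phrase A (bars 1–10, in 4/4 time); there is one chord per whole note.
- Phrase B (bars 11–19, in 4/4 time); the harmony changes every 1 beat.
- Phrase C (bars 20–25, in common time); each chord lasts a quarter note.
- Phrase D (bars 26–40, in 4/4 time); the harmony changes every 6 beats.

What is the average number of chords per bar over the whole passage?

A: 10 bars of 4 beats is 40 beats; at 4 beats each that's 10 chords.
B: 9 bars of 4 beats is 36 beats; at 1 beat each that's 36 chords.
C: 6 bars of 4 beats is 24 beats; at 1 beat each that's 24 chords.
D: 15 bars of 4 beats is 60 beats; at 6 beats each that's 10 chords.
Overall: 80 chords over 40 bars → 80/40 = 2 chords per bar.

2 chords per bar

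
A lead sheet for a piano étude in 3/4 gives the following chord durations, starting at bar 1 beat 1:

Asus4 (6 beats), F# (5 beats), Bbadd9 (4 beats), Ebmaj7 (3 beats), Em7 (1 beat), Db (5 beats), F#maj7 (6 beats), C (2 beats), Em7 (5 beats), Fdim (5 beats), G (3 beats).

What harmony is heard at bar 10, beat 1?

Beat 1 of bar 10 is beat (10−1)×3 + 1 = 28 overall.
Running totals: Asus4 ends at 6, F# ends at 11, Bbadd9 ends at 15, Ebmaj7 ends at 18, Em7 ends at 19, Db ends at 24, F#maj7 ends at 30.
Beat 28 falls within F#maj7.

F#maj7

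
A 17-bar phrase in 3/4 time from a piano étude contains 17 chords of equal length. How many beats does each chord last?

17 bars × 3 beats/bar = 51 beats total.
51 beats ÷ 17 chords = 3 beats per chord.
(That is a dotted half note.)

3 beats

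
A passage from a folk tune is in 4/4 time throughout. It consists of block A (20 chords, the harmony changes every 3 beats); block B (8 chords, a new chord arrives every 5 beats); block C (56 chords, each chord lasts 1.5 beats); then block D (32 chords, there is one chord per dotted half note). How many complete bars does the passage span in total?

70 bars

A: 20 × 3 = 60 beats = 15 bars.
B: 8 × 5 = 40 beats = 10 bars.
C: 56 × 1.5 = 84 beats = 21 bars.
D: 32 × 3 = 96 beats = 24 bars.
Total: 15 + 10 + 21 + 24 = 70 bars.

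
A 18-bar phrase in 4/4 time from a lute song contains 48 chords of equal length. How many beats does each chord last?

18 bars × 4 beats/bar = 72 beats total.
72 beats ÷ 48 chords = 1.5 beats per chord.
(That is a dotted quarter note.)

1.5 beats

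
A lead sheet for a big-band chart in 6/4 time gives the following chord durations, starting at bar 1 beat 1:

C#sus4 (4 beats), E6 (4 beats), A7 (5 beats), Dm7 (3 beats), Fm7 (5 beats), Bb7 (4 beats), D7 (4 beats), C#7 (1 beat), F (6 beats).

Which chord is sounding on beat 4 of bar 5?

Beat 4 of bar 5 is beat (5−1)×6 + 4 = 28 overall.
Running totals: C#sus4 ends at 4, E6 ends at 8, A7 ends at 13, Dm7 ends at 16, Fm7 ends at 21, Bb7 ends at 25, D7 ends at 29.
Beat 28 falls within D7.

D7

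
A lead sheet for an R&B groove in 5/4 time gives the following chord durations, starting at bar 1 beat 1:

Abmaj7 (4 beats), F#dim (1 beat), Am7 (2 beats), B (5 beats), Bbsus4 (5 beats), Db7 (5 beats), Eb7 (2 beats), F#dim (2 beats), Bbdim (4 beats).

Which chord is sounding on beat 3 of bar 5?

Beat 3 of bar 5 is beat (5−1)×5 + 3 = 23 overall.
Running totals: Abmaj7 ends at 4, F#dim ends at 5, Am7 ends at 7, B ends at 12, Bbsus4 ends at 17, Db7 ends at 22, Eb7 ends at 24.
Beat 23 falls within Eb7.

Eb7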